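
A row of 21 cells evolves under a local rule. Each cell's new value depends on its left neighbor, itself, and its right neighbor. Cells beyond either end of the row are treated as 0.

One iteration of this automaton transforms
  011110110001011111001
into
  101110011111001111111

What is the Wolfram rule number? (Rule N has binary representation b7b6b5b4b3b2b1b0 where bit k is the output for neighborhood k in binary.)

position 2: 111 → 1  (bit 7 = 1)
position 4: 110 → 1  (bit 6 = 1)
position 5: 101 → 0  (bit 5 = 0)
position 8: 100 → 1  (bit 4 = 1)
position 1: 011 → 0  (bit 3 = 0)
position 11: 010 → 1  (bit 2 = 1)
position 0: 001 → 1  (bit 1 = 1)
position 9: 000 → 1  (bit 0 = 1)
bits b7..b0 = 11010111 = 215

215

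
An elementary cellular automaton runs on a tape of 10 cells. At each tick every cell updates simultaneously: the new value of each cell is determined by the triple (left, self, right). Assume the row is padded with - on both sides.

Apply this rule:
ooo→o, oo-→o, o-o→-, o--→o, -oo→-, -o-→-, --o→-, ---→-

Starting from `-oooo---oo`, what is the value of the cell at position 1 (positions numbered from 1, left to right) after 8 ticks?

-

tick 1: --oooo---o
tick 2: ---oooo---
tick 3: ----oooo--
tick 4: -----oooo-
tick 5: ------oooo
tick 6: -------ooo
tick 7: --------oo
tick 8: ---------o
position 1 holds -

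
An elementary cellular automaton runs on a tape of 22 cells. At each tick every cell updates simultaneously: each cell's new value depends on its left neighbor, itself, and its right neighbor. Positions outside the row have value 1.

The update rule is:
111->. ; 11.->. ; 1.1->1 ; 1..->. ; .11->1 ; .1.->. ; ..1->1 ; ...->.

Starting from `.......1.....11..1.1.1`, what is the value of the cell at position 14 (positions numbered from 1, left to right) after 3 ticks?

......1.....11..1.1.11
.....1.....11..1.1.11.
....1.....11..1.1.11.1
position 14 holds .

.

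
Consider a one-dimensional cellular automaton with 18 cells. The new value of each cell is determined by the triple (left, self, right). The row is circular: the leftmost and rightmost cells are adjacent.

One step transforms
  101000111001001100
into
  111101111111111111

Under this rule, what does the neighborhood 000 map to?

0

At position 4 the neighborhood is 000; the next row has 0 there.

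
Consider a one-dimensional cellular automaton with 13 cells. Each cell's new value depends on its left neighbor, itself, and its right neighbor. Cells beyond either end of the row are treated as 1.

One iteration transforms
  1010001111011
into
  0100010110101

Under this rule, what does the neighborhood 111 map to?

1

At position 7 the neighborhood is 111; the next row has 1 there.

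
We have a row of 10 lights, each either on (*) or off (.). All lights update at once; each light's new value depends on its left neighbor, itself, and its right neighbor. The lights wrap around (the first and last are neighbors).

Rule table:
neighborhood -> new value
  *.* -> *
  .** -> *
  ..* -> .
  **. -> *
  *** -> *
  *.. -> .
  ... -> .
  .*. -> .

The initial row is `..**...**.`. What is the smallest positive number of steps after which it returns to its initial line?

..**...**.

1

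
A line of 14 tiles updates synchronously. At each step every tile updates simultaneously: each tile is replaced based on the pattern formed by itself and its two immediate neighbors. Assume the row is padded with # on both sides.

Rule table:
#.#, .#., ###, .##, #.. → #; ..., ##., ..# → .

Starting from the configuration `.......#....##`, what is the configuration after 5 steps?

step 1: #......##...##
step 2: .#.....#.#..##
step 3: ###....####.##
step 4: ##.#...###.###
step 5: #.###..##.####

#.###..##.####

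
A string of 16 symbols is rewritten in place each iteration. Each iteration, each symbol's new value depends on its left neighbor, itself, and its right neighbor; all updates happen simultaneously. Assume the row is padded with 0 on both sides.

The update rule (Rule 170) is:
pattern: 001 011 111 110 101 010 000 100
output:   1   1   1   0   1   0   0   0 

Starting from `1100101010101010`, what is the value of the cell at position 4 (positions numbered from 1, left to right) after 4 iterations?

0

1001010101010100
0010101010101000
0101010101010000
1010101010100000
position 4 holds 0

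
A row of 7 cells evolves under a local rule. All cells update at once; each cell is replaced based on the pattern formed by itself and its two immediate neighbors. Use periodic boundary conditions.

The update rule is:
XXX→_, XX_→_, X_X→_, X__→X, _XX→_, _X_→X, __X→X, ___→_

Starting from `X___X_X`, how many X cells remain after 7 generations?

generation 1: _X_XX__
generation 2: XX___X_
generation 3: __X_XX_
generation 4: _XX___X
generation 5: ___X_XX
generation 6: X_XX___
generation 7: X___X_X
count of X: 3

3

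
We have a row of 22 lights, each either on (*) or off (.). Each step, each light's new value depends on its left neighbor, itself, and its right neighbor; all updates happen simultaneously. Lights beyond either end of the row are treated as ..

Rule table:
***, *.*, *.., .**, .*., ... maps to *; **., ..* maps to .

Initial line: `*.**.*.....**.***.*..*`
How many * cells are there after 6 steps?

17

***.******.*.***.***.*
**.******.*****.***.**
*.******.*****.***.**.
*******.*****.***.**.*
******.*****.***.**.**
*****.*****.***.**.**.
count of *: 17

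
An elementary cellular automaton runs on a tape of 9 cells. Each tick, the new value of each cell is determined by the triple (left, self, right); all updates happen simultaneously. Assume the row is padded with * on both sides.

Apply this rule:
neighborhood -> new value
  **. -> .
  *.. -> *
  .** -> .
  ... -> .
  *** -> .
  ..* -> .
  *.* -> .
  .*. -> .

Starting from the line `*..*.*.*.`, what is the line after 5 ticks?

..*..*...

.*.......
..*......
*..*.....
.*..*....
..*..*...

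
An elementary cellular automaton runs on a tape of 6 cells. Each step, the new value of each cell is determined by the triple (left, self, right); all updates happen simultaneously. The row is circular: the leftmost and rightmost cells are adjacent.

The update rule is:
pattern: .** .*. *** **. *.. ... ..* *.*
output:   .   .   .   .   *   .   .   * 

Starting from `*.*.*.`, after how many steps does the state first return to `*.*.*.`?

.*.*.*
*.*.*.

2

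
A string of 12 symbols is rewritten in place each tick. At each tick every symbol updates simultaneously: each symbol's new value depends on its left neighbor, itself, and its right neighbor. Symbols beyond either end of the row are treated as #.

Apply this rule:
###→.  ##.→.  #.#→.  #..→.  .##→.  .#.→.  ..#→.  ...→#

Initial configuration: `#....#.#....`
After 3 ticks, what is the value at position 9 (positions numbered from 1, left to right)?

..##.....##.
.....###....
.###.....##.
position 9 holds .

.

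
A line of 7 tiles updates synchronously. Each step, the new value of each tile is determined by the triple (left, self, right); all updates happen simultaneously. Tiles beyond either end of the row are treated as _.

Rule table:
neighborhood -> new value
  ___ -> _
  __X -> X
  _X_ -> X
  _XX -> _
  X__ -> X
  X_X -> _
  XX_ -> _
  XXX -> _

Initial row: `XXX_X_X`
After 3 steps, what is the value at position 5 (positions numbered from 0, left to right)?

step 1: ____X_X
step 2: ___XX_X
step 3: __X___X
position 5 holds _

_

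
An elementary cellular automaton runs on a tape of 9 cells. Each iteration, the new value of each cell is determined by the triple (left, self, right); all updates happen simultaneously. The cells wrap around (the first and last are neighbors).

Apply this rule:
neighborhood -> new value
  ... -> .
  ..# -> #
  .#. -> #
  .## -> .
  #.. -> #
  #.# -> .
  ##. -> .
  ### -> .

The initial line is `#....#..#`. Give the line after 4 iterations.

.#..####.
####....#
....#..#.
...######

...######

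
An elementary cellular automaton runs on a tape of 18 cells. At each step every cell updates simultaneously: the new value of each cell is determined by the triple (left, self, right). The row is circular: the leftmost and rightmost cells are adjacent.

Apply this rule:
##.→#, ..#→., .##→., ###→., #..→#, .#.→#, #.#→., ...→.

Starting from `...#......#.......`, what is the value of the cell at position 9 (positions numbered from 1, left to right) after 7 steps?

.

step 1: ...##.....##......
step 2: ....##.....##.....
step 3: .....##.....##....
step 4: ......##.....##...
step 5: .......##.....##..
step 6: ........##.....##.
step 7: .........##.....##
position 9 holds .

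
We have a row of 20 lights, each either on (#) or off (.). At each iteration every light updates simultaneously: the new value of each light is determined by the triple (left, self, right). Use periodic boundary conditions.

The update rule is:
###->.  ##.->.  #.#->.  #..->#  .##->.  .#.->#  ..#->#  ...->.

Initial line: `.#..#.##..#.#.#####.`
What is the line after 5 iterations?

#####...#........#.#

#####...###.#......#
.....#.#....##....#.
....##.##..#..#..###
#..#.....########...
#####...#........#.#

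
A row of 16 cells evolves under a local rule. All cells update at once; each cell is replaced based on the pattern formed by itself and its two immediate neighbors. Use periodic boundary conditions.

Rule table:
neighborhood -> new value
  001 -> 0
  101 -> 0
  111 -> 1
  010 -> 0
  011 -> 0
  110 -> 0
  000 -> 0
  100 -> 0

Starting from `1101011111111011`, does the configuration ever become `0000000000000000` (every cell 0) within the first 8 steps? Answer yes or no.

yes

1000001111110001
0000000111100000
0000000011000000
0000000000000000
all cells are 0 at step 4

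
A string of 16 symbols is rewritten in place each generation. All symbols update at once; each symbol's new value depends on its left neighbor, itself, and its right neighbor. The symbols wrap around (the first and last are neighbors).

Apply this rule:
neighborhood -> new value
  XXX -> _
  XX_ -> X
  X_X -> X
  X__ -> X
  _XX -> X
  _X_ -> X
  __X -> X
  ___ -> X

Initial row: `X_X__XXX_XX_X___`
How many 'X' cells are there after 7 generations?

15

generation 1: XXXXXX_XXXXXXXXX
generation 2: _____XXX________
generation 3: XXXXXX_XXXXXXXXX  (repeats generation 1; period 2)
generation 7: XXXXXX_XXXXXXXXX
count of X: 15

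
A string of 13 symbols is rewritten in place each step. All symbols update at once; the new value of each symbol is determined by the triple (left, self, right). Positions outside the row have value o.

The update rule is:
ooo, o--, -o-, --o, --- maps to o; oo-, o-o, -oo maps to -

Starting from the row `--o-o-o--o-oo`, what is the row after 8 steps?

ooo-o-oooo--o
oo--o--oo-oo-
o-ooooo------
---ooo-oooooo
ooo-o---ooooo
oo--oooo-oooo
o-oo-oo---ooo
-------ooo-oo

-------ooo-oo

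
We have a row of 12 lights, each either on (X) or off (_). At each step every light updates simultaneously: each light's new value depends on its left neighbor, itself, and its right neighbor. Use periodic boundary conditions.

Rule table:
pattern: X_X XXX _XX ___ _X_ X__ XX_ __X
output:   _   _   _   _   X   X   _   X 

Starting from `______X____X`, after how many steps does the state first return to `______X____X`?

5

X____XXX__XX
_X__X___XX__
XXXXXX_X__X_
_______XXXX_
______X____X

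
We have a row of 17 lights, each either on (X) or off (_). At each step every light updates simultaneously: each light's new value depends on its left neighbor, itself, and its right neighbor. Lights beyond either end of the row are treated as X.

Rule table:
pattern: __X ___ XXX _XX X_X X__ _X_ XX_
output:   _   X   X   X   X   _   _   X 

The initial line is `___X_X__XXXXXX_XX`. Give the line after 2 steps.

X_____X_XXXXXXXXX

_X__X___XXXXXXXXX
X_____X_XXXXXXXXX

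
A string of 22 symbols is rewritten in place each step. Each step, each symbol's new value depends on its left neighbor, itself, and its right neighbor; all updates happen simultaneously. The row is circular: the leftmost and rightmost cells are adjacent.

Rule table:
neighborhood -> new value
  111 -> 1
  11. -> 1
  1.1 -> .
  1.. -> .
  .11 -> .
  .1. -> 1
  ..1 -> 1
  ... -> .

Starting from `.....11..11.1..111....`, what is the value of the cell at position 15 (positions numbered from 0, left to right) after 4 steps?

....1.1.1.1.1.1.11....
...11.1.1.1.1.1..1....
..1.1.1.1.1.1.1.11....
.11.1.1.1.1.1.1..1....
position 15 holds .

.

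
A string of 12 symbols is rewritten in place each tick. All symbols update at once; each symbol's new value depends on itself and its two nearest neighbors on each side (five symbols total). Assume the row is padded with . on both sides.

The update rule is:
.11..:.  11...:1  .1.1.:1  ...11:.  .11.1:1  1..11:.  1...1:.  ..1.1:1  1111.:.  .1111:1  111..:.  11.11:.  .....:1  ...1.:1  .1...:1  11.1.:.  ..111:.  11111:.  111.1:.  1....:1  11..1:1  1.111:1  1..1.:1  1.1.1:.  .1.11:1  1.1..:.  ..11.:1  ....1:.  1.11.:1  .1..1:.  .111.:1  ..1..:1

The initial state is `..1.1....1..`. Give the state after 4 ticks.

tick 1: .111.11.1111
tick 2: ..1..11.11..
tick 3: .11..11.1.11
tick 4: .1.1.11..11.

.1.1.11..11.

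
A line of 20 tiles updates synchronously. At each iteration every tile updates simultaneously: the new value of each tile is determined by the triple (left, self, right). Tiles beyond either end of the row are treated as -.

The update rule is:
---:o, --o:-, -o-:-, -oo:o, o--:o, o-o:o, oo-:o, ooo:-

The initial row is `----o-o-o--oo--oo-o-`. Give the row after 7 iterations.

ooo--o-o-o-ooo-ooo-o
o-oo--o-o-oo-ooo-oo-
-oooo--o-ooooo-ooooo
-o--oo--oo---ooo---o
--o-ooo-oooo-o-ooo--
o--oo-ooo--oo-oo-ooo
-o-oooo-oo-ooooooo-o

-o-oooo-oo-ooooooo-o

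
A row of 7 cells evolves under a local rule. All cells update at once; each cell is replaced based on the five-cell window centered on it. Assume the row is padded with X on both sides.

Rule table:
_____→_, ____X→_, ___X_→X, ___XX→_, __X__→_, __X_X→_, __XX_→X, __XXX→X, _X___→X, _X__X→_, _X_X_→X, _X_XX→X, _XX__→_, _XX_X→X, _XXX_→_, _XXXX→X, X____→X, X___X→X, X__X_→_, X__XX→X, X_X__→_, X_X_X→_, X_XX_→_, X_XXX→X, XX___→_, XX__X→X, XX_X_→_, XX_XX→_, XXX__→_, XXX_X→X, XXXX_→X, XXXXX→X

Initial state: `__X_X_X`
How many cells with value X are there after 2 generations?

generation 1: X__X_XX
generation 2: _X__XXX
count of X: 4

4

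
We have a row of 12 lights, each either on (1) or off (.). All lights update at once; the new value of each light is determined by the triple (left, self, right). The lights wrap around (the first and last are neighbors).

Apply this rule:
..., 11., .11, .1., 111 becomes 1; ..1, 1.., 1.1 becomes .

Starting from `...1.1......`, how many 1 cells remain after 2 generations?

9

generation 1: 11.1.1.11111
generation 2: 11.1.1.11111
count of 1: 9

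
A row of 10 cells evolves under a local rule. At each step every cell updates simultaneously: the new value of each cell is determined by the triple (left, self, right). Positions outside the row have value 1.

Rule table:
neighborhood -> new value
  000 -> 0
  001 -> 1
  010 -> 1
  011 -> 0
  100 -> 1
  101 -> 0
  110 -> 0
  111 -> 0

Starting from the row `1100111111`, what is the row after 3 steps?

step 1: 0011000000
step 2: 1100100001
step 3: 0011110010

0011110010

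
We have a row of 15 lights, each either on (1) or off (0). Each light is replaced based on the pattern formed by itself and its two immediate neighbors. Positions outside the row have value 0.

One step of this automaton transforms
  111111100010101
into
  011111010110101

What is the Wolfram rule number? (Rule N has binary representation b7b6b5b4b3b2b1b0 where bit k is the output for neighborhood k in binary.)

150

position 1: 111 → 1  (bit 7 = 1)
position 6: 110 → 0  (bit 6 = 0)
position 11: 101 → 0  (bit 5 = 0)
position 7: 100 → 1  (bit 4 = 1)
position 0: 011 → 0  (bit 3 = 0)
position 10: 010 → 1  (bit 2 = 1)
position 9: 001 → 1  (bit 1 = 1)
position 8: 000 → 0  (bit 0 = 0)
bits b7..b0 = 10010110 = 150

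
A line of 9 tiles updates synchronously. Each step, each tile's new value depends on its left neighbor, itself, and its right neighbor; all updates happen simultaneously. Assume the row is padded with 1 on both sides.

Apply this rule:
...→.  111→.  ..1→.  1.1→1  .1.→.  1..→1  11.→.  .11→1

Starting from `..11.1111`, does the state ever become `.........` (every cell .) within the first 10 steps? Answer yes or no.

no

step 1: 1.1.11...
step 2: .1.11.1..
step 3: 1.11.1.1.
step 4: .11.1.1.1
step 5: 11.1.1.11
step 6: ..1.1.11.
step 7: 1..1.11.1
step 8: .1..11.11
step 9: 1.1.1.11.
step 10: .1.1.11.1
step 10 is .1.1.11.1, still not uniform .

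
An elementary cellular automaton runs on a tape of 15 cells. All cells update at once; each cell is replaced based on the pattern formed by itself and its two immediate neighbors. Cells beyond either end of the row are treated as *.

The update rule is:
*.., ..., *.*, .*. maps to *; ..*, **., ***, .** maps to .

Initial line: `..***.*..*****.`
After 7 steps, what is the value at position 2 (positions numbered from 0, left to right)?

*

step 1: *....***......*
step 2: .***....*****..
step 3: *...***......*.
step 4: .**....*****.**
step 5: *..***......*..
step 6: .*....*****.**.
step 7: *****......*..*
position 2 holds *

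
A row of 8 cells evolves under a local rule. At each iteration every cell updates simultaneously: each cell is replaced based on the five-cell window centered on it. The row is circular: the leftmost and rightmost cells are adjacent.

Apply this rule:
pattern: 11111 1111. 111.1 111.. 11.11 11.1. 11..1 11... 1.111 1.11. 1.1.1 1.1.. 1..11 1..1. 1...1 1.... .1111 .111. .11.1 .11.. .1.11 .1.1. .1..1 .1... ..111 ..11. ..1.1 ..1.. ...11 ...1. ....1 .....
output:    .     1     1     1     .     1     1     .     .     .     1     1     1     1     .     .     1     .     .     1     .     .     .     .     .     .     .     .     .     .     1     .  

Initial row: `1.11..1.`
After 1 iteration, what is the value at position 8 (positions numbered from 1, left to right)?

iteration 1: 1..111..
position 8 holds .

.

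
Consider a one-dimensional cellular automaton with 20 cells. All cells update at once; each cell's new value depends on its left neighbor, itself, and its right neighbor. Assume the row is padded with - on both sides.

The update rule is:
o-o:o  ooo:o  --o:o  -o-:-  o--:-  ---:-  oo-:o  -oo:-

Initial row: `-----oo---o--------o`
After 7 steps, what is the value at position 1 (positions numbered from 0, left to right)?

-

----o-o--o--------o-
---o-o--o--------o--
--o-o--o--------o---
-o-o--o--------o----
o-o--o--------o-----
-o--o--------o------
o--o--------o-------
position 1 holds -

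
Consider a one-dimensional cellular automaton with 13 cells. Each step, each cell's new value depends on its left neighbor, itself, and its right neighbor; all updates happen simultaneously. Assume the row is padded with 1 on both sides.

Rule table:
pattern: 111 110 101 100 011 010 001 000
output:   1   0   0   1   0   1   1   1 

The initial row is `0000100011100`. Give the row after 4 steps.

1111100011100

step 1: 1111111101011
step 2: 1111111001001
step 3: 1111110111110
step 4: 1111100011100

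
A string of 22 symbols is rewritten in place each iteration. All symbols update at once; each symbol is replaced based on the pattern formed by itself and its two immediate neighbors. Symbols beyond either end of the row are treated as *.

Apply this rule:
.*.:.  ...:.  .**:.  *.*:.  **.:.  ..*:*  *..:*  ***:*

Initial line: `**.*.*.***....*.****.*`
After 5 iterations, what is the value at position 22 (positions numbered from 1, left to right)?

.

iteration 1: *.......*.*..*...**...
iteration 2: .*.....*...**.*.*..*.*
iteration 3: ..*...*.*.*......**...
iteration 4: **.*.*.....*....*..*.*
iteration 5: *.....*...*.*..*.**...
position 22 holds .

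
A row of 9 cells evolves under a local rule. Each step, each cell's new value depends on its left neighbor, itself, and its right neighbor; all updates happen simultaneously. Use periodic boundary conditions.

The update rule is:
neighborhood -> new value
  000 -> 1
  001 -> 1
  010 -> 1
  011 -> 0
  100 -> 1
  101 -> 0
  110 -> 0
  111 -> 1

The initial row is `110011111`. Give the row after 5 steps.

101101111

step 1: 101101111
step 2: 000000111
step 3: 111111010
step 4: 011110010
step 5: 101101111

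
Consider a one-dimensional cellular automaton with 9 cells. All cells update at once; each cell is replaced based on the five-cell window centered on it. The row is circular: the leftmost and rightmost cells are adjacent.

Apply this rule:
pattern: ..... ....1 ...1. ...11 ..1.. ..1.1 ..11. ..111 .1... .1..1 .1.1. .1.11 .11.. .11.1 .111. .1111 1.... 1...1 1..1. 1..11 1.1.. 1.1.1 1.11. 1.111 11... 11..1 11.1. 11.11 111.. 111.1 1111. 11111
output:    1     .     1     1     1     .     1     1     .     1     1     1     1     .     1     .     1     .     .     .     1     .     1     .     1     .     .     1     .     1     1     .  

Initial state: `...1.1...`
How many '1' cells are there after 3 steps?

4

1.1.11.11
1..11.1.1
1..1...11
count of 1: 4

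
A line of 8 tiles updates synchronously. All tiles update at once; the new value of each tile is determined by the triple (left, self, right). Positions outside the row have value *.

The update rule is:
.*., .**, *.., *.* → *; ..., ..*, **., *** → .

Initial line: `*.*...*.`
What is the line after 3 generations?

..*.****

.***..**
**..*.*.
..*.****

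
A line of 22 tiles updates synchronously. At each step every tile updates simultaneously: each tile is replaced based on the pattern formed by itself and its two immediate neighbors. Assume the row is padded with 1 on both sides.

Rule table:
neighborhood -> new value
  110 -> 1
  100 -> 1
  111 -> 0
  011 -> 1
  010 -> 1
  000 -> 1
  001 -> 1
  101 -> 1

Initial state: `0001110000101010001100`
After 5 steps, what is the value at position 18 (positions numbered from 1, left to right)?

1

step 1: 1111011111111111111111
step 2: 0001110000000000000000
step 3: 1111011111111111111111  (repeats step 1; period 2)
step 5: 1111011111111111111111
position 18 holds 1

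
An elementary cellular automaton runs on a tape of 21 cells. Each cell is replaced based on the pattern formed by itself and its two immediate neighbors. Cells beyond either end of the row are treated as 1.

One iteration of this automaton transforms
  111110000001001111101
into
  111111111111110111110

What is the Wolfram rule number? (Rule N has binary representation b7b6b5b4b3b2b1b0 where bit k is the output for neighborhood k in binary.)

247

position 0: 111 → 1  (bit 7 = 1)
position 4: 110 → 1  (bit 6 = 1)
position 19: 101 → 1  (bit 5 = 1)
position 5: 100 → 1  (bit 4 = 1)
position 14: 011 → 0  (bit 3 = 0)
position 11: 010 → 1  (bit 2 = 1)
position 10: 001 → 1  (bit 1 = 1)
position 6: 000 → 1  (bit 0 = 1)
bits b7..b0 = 11110111 = 247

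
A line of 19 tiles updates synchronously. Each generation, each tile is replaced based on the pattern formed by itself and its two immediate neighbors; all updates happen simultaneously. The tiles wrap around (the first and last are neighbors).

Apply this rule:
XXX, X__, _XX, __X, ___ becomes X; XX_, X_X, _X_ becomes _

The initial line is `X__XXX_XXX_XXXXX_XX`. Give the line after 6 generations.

_XXXX__XX__XXXX__XX
_XXX_XXX_XXXXX_XXX_
XXX__XX__XXXX__XX_X
XX_XXX_XXXXX_XXX__X
X__XX__XXXX__XX_XXX
_XXX_XXXXX_XXX__XXX

_XXX_XXXXX_XXX__XXX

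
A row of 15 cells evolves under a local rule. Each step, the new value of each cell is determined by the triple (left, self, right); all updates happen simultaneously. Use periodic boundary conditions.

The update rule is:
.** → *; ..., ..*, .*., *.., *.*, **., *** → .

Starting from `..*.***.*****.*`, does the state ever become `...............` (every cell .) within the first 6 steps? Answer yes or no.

....*...*......
...............
all cells are . at step 2

yes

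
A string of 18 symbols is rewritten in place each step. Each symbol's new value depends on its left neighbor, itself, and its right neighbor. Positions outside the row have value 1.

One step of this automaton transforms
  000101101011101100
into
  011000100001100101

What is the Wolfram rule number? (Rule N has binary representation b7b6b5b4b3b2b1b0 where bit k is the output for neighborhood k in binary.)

195

position 11: 111 → 1  (bit 7 = 1)
position 6: 110 → 1  (bit 6 = 1)
position 4: 101 → 0  (bit 5 = 0)
position 0: 100 → 0  (bit 4 = 0)
position 5: 011 → 0  (bit 3 = 0)
position 3: 010 → 0  (bit 2 = 0)
position 2: 001 → 1  (bit 1 = 1)
position 1: 000 → 1  (bit 0 = 1)
bits b7..b0 = 11000011 = 195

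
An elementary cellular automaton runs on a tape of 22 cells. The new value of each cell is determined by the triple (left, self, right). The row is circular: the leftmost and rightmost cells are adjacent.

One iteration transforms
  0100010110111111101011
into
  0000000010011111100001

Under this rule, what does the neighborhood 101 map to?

0

At position 0 the neighborhood is 101; the next row has 0 there.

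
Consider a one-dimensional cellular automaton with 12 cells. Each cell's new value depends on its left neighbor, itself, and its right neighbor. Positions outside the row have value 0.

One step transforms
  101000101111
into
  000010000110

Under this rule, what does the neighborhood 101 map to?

At position 1 the neighborhood is 101; the next row has 0 there.

0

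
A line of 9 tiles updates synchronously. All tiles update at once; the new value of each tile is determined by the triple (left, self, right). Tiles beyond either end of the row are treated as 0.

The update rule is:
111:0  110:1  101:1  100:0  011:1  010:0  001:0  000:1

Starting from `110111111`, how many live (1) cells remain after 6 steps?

6

111100001
100101100
000011101
111010110
101101110
011111010
count of 1: 6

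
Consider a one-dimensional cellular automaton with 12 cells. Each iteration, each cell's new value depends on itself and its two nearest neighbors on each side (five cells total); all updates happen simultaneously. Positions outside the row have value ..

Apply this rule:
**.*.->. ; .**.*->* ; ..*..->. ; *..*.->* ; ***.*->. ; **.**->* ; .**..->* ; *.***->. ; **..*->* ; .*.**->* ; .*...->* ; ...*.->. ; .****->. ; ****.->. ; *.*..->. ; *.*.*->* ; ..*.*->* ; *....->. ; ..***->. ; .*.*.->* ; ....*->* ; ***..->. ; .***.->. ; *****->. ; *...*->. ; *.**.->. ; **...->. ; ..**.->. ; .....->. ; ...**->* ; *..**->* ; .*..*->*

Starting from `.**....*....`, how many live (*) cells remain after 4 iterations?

7

iteration 1: *.*..*..*...
iteration 2: **.**.**.*..
iteration 3: .**.**.*..*.
iteration 4: *.**.*..**.*
count of *: 7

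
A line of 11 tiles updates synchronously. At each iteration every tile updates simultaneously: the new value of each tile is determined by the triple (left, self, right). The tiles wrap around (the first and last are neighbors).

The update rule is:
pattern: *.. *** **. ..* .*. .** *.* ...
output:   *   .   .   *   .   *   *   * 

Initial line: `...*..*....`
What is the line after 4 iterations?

....**.**..

iteration 1: ***.**.****
iteration 2: ...**.**...
iteration 3: ****.**.***
iteration 4: ....**.**..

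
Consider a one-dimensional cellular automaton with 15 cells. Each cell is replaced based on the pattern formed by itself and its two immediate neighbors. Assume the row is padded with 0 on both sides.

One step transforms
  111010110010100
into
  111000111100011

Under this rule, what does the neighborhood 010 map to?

At position 4 the neighborhood is 010; the next row has 0 there.

0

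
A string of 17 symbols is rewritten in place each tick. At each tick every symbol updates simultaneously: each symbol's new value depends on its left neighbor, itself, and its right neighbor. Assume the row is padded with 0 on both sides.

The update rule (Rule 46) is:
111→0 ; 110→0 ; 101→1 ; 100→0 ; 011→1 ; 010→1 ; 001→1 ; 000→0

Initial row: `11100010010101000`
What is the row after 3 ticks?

10011011000000000

tick 1: 10000110111111000
tick 2: 10001101100000000
tick 3: 10011011000000000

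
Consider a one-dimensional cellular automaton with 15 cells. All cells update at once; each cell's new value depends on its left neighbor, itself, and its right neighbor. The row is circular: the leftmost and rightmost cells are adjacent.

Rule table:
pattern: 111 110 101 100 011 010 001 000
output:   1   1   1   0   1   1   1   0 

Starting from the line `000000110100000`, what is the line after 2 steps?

000011111100000

000001111100000
000011111100000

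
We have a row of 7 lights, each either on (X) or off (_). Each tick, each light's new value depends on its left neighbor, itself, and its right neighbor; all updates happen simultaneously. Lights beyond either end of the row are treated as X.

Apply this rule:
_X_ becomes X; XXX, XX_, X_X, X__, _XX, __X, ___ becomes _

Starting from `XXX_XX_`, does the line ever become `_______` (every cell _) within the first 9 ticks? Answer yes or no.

yes

_______
all cells are _ at tick 1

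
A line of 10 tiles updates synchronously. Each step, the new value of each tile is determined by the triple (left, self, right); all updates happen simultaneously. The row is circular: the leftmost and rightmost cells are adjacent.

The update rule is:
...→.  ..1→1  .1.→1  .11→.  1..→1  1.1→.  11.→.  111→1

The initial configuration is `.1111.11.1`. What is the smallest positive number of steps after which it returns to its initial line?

6

..11.....1
11..1...11
1.1111.1.1
...11..1..
..1..1111.
.1111.11.1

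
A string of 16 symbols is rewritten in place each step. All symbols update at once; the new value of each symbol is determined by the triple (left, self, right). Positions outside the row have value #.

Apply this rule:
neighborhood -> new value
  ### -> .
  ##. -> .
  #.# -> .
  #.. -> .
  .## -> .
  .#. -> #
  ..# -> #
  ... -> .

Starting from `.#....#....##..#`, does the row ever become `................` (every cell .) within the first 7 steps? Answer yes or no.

.#...##...#...#.
.#..#....##..##.
.#.##...#...#...
.#.....##..##..#
.#....#...#...#.
.#...##..##..##.
.#..#...#...#...
step 7 is .#..#...#...#..., still not uniform .

no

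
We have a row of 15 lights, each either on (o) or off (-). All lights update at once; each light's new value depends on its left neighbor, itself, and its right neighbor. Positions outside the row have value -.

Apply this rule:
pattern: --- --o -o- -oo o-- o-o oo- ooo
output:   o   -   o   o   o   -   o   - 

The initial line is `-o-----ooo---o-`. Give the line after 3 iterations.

-ooo-o-o-o-o-oo

-ooooo-o-ooo-oo
-o---o-o-o-o-oo
-ooo-o-o-o-o-oo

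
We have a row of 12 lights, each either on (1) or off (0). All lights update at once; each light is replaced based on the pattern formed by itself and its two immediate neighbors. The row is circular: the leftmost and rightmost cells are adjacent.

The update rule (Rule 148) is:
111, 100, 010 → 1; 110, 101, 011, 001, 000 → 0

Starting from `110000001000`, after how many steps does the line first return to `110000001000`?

12

001000001100
001100000010
000010000011
100011000000
110000100000
001000110000
001100001000
000010001100
000011000010
000000100011
100000110000
110000001000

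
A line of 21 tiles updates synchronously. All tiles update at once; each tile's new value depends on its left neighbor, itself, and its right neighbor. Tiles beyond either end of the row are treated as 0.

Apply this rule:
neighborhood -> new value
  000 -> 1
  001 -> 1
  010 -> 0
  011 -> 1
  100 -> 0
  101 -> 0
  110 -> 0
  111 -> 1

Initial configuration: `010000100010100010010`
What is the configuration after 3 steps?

111100110011110010010

step 1: 100111001100001100100
step 2: 001110011001111001001
step 3: 111100110011110010010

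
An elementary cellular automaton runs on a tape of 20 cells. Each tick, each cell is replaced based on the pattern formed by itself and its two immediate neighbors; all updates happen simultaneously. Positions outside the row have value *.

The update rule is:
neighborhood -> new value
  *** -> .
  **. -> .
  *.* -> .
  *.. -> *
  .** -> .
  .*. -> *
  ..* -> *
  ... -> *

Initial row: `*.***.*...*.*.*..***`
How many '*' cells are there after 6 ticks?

......*****.*.***...
******......*....***
......***********...
******...........***
......***********...  (repeats tick 3; period 2)
tick 6: ******...........***
count of *: 9

9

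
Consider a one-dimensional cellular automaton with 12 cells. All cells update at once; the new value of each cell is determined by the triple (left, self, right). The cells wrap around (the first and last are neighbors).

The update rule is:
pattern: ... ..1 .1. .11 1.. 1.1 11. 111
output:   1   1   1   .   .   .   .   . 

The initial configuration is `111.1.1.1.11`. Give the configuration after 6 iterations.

111111111.11

....1.1.1...
11111.1.1.11
......1.1...
1111111.1.11
........1...
111111111.11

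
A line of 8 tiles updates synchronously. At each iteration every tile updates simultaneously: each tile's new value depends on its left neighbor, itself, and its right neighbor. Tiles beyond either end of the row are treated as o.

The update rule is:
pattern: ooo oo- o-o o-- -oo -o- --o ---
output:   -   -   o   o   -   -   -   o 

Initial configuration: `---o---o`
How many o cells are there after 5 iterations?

4

oo--oo--
--o---o-
o--oo--o
-o---o--
o-oo--o-
count of o: 4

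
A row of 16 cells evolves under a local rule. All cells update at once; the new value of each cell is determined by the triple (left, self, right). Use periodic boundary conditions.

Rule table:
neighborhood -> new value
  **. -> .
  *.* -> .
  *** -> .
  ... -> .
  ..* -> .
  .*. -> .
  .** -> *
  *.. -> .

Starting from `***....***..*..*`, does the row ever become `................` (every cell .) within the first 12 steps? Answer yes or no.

step 1: .......*.......*
step 2: ................
all cells are . at step 2

yes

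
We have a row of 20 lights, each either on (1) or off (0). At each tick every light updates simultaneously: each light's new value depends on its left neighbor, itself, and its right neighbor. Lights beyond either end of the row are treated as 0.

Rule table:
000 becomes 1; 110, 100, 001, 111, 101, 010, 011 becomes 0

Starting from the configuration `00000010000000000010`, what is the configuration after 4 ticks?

00000010000000000011

11111000111111111000
00000010000000000011
11111000111111111000  (repeats tick 1; period 2)
tick 4: 00000010000000000011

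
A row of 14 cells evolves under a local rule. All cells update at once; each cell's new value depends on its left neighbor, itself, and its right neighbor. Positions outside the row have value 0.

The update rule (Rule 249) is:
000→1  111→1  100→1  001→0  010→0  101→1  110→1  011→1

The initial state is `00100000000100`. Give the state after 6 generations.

01111111111111

generation 1: 10011111110011
generation 2: 01011111111011
generation 3: 00111111111111
generation 4: 10111111111111
generation 5: 01111111111111
generation 6: 01111111111111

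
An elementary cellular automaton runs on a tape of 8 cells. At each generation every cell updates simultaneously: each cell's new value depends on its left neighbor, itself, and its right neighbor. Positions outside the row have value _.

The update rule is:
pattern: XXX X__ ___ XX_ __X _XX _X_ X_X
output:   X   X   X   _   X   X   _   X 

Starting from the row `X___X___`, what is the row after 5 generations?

_XXX_XXX
XXX_XXX_
XX_XXX_X
X_XXX_X_
_XXX_X_X

_XXX_X_X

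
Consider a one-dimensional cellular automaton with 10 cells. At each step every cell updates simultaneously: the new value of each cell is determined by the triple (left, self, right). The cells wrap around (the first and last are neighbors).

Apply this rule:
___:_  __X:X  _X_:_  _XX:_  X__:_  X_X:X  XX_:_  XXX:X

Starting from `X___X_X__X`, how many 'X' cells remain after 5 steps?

3

___X_X__X_
__X_X__X__
_X_X__X___
X_X__X____
_X__X____X
count of X: 3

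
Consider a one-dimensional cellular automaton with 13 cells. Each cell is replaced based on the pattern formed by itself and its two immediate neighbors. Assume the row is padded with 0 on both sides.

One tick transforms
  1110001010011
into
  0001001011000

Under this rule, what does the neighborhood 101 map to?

0

At position 7 the neighborhood is 101; the next row has 0 there.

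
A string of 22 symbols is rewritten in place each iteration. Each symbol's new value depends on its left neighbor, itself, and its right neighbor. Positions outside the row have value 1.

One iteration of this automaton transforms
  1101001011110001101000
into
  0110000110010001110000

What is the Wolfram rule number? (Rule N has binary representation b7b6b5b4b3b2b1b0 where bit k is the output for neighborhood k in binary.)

position 0: 111 → 0  (bit 7 = 0)
position 1: 110 → 1  (bit 6 = 1)
position 2: 101 → 1  (bit 5 = 1)
position 4: 100 → 0  (bit 4 = 0)
position 8: 011 → 1  (bit 3 = 1)
position 3: 010 → 0  (bit 2 = 0)
position 5: 001 → 0  (bit 1 = 0)
position 13: 000 → 0  (bit 0 = 0)
bits b7..b0 = 01101000 = 104

104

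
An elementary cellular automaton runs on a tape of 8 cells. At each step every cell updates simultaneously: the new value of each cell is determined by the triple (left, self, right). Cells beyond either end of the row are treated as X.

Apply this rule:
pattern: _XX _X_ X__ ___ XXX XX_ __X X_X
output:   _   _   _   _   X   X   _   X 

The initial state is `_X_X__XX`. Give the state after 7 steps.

XX______

step 1: X_X____X
step 2: XX______
step 3: XX______  (fixed point — unchanged through step 7)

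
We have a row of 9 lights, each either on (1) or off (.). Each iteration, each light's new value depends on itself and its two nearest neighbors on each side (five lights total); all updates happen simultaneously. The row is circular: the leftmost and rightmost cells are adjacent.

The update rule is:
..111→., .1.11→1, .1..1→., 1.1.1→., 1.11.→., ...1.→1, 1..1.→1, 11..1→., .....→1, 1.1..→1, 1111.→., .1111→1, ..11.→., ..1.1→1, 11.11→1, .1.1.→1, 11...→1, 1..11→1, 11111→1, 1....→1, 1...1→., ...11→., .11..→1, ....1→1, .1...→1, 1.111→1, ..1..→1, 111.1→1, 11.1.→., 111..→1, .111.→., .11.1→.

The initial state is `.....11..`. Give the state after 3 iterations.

iteration 1: 1111..111
iteration 2: 11.1.1.11
iteration 3: .1..1.111

.1..1.111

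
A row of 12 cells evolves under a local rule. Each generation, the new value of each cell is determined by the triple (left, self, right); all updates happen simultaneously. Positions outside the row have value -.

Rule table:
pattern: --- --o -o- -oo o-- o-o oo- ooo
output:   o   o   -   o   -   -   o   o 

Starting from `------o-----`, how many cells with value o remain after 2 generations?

11

generation 1: oooooo--oooo
generation 2: oooooo-ooooo
count of o: 11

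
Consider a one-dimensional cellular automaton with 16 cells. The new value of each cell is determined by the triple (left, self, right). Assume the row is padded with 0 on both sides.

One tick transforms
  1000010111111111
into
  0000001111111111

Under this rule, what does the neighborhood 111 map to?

1

At position 8 the neighborhood is 111; the next row has 1 there.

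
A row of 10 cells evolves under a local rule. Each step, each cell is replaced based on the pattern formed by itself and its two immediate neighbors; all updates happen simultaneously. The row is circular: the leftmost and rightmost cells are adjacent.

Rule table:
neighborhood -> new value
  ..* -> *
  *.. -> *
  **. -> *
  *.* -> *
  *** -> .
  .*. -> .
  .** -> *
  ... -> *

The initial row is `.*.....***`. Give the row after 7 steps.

..******..

*.******.*
***....***
..******..
***....***  (repeats step 2; period 2)
step 7: ..******..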